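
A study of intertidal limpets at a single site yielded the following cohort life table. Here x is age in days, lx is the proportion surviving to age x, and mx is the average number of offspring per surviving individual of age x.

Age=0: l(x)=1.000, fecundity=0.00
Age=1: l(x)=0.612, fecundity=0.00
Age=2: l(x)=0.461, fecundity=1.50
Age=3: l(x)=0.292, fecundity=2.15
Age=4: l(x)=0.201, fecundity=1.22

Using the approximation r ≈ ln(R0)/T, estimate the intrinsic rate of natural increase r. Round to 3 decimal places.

R0 = Σ lx·mx = 0 + 0 + 0.6915 + 0.6278 + 0.24522 = 1.56452
Σ x·lx·mx = 4.24728; T = 4.24728/1.56452 = 2.71475…
r ≈ ln(R0)/T = ln(1.56452)/2.71475… = 0.16487… → 0.165

0.165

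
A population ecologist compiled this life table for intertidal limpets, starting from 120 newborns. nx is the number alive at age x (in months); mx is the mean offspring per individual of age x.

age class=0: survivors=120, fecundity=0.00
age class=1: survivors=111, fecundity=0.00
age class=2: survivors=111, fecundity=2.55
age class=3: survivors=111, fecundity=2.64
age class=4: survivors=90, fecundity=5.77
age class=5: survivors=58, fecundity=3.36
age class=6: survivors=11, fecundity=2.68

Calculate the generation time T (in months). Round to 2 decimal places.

lx = nx/n0 = nx/120: 1, 0.925, 0.925, 0.925, 0.75, 0.48333…, 0.09167…
lx·mx: 0, 0, 2.35875, 2.442, 4.3275, 1.624…, 0.245667… → R0 = 10.997917…
x·lx·mx: 0, 0, 4.7175, 7.326, 17.31, 8.12…, 1.474… → Σ = 38.9475…
T = 38.9475… / 10.997917… = 3.541353… → 3.54

3.54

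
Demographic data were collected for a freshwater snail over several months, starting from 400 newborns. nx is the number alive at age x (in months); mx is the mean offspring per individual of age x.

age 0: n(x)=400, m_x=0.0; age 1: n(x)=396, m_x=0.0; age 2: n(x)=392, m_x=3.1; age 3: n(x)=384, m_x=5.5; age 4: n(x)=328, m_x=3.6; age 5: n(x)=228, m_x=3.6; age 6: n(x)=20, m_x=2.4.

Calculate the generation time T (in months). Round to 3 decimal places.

lx = nx/n0 = nx/400: 1, 0.99, 0.98, 0.96, 0.82, 0.57, 0.05
lx·mx: 0, 0, 3.038, 5.28, 2.952, 2.052, 0.12 → R0 = 13.442
x·lx·mx: 0, 0, 6.076, 15.84, 11.808, 10.26, 0.72 → Σ = 44.704
T = 44.704 / 13.442 = 3.325696… → 3.326

3.326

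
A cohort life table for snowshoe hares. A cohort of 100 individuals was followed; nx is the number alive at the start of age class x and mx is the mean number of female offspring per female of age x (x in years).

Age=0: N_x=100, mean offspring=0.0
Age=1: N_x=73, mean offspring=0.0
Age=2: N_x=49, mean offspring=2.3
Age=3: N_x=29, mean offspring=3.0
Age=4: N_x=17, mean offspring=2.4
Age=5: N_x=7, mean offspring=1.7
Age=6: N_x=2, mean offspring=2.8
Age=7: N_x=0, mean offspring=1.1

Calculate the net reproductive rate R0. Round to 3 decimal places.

2.580

lx = nx/n0 = nx/100: 1, 0.73, 0.49, 0.29, 0.17, 0.07, 0.02, 0
lx·mx by age: 0, 0, 1.127, 0.87, 0.408, 0.119, 0.056, 0
R0 = Σ lx·mx = 2.58 → 2.580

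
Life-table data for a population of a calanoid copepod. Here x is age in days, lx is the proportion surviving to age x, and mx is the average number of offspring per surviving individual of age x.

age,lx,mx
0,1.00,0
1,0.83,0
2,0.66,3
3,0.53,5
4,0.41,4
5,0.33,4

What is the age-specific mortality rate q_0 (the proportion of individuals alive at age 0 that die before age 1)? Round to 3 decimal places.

q_0 = (l_0 − l_1) / l_0 = (1 − 0.83) / 1
     = 0.17 / 1 = 0.17 → 0.170

0.170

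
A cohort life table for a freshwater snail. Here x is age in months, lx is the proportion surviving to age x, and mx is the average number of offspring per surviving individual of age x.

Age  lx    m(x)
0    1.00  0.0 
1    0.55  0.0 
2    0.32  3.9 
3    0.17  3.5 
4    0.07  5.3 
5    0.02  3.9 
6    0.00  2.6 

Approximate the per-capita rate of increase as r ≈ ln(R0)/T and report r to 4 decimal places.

R0 = Σ lx·mx = 0 + 0 + 1.248 + 0.595 + 0.371 + 0.078 + 0 = 2.292
Σ x·lx·mx = 6.155; T = 6.155/2.292 = 2.68543…
r ≈ ln(R0)/T = ln(2.292)/2.68543… = 0.308861… → 0.3089

0.3089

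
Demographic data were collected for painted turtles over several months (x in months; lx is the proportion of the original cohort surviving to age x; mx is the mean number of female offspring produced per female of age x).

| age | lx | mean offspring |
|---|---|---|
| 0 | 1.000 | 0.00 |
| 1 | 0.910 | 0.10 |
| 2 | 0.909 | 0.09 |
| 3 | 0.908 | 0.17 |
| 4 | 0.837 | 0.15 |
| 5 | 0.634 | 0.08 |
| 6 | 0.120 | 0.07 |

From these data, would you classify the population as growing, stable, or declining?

declining

R0 = Σ lx·mx = 0 + 0.091 + 0.08181 + 0.15436 + 0.12555 + 0.05072 + 0.0084 = 0.51184
R0 < 1, so the population is declining.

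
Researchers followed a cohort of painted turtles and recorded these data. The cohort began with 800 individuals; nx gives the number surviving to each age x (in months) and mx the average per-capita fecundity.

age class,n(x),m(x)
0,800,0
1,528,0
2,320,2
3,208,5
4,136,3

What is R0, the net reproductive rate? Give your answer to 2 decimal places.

lx = nx/n0 = nx/800: 1, 0.66, 0.4, 0.26, 0.17
lx·mx by age: 0, 0, 0.8, 1.3, 0.51
R0 = Σ lx·mx = 2.61 → 2.61

2.61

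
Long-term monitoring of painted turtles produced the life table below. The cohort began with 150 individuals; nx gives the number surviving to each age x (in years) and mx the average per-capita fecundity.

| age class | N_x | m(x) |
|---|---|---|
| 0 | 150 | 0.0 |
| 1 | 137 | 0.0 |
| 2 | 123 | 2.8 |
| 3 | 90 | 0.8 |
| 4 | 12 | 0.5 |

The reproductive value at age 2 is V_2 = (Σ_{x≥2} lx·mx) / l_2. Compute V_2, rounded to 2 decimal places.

3.43

lx = nx/n0 = nx/150: 1, 0.91333…, 0.82, 0.6, 0.08
lx·mx for x ≥ 2: 2.296, 0.48, 0.04 → sum = 2.816
V_2 = 2.816 / l_2 = 2.816 / 0.82 = 3.434146… → 3.43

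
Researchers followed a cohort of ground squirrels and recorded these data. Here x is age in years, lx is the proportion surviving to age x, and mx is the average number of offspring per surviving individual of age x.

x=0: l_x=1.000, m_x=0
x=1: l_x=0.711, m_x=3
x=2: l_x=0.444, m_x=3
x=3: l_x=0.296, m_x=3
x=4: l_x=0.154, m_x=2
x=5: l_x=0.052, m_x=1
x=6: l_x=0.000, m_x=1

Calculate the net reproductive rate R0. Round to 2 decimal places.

4.71

lx·mx by age: 0, 2.133, 1.332, 0.888, 0.308, 0.052, 0
R0 = Σ lx·mx = 4.713 → 4.71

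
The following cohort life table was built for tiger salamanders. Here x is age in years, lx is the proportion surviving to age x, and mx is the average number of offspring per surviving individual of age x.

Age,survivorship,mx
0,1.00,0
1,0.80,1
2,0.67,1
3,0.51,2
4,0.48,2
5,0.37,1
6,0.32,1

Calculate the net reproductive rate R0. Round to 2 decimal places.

4.14

lx·mx by age: 0, 0.8, 0.67, 1.02, 0.96, 0.37, 0.32
R0 = Σ lx·mx = 4.14 → 4.14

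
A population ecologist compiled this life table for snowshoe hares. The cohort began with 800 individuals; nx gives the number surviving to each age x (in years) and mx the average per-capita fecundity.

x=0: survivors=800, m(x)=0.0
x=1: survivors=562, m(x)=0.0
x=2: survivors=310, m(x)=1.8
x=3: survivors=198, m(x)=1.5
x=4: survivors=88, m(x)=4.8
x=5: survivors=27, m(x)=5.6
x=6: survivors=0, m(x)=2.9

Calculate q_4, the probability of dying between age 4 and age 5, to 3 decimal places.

lx = nx/n0 = nx/800: 1, 0.7025, 0.3875, 0.2475, 0.11, 0.03375, 0
q_4 = (l_4 − l_5) / l_4 = (0.11 − 0.03375) / 0.11
     = 0.07625 / 0.11 = 0.693182… → 0.693

0.693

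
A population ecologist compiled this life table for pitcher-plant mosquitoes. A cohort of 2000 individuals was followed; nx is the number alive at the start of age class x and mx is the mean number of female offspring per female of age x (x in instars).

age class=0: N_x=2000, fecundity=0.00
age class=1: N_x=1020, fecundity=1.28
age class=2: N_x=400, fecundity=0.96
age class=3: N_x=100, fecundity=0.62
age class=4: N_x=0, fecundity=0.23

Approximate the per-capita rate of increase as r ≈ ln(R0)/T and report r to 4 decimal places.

-0.1028

lx = nx/n0 = nx/2000: 1, 0.51, 0.2, 0.05, 0
R0 = Σ lx·mx = 0 + 0.6528 + 0.192 + 0.031 + 0 = 0.8758
Σ x·lx·mx = 1.1298; T = 1.1298/0.8758 = 1.29002…
r ≈ ln(R0)/T = ln(0.8758)/1.29002… = -0.102803… → -0.1028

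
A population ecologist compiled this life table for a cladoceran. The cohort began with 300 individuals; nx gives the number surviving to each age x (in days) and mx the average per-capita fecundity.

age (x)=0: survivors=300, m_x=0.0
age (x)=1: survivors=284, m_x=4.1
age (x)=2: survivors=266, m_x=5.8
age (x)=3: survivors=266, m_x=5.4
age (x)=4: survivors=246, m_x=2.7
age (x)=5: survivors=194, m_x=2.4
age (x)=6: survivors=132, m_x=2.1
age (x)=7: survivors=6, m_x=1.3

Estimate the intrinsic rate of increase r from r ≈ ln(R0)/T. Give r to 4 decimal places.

lx = nx/n0 = nx/300: 1, 0.94667…, 0.88667…, 0.88667…, 0.82, 0.64667…, 0.44, 0.02
R0 = Σ lx·mx = 0 + 3.88133… + 5.14267… + 4.788… + 2.214 + 1.552… + 0.924 + 0.026 = 18.528…
Σ x·lx·mx = 50.872667…; T = 50.872667…/18.528… = 2.74572…
r ≈ ln(R0)/T = ln(18.528…)/2.74572… = 1.063213… → 1.0632

1.0632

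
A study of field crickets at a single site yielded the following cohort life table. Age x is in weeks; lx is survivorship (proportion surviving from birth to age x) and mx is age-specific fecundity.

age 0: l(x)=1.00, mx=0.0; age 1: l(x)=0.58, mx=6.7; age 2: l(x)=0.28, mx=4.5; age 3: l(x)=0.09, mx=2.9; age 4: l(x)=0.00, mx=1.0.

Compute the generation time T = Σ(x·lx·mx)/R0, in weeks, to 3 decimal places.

lx·mx: 0, 3.886, 1.26, 0.261, 0 → R0 = 5.407
x·lx·mx: 0, 3.886, 2.52, 0.783, 0 → Σ = 7.189
T = 7.189 / 5.407 = 1.329573… → 1.330

1.330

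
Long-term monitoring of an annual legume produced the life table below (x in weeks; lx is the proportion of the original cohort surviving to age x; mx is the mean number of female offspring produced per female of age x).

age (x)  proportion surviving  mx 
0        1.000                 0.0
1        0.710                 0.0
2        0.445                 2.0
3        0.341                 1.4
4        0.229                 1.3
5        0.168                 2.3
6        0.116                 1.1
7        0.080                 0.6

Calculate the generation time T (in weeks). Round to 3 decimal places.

lx·mx: 0, 0, 0.89, 0.4774, 0.2977, 0.3864, 0.1276, 0.048 → R0 = 2.2271
x·lx·mx: 0, 0, 1.78, 1.4322, 1.1908, 1.932, 0.7656, 0.336 → Σ = 7.4366
T = 7.4366 / 2.2271 = 3.339141… → 3.339

3.339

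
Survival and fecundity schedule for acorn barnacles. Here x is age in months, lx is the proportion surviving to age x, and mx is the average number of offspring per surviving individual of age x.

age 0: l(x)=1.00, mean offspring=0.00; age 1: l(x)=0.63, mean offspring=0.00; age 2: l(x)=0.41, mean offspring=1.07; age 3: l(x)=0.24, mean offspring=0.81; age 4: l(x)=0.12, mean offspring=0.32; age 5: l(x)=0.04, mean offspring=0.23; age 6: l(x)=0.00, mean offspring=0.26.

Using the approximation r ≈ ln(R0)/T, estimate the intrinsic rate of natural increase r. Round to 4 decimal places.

-0.1577

R0 = Σ lx·mx = 0 + 0 + 0.4387 + 0.1944 + 0.0384 + 0.0092 + 0 = 0.6807
Σ x·lx·mx = 1.6602; T = 1.6602/0.6807 = 2.43896…
r ≈ ln(R0)/T = ln(0.6807)/2.43896… = -0.157704… → -0.1577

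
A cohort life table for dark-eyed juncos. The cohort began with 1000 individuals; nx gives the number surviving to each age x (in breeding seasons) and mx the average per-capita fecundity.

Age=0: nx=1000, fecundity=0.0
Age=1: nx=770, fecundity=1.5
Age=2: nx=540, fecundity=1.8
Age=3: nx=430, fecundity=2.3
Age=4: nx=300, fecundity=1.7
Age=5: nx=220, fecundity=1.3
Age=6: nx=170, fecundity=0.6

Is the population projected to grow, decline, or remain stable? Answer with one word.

lx = nx/n0 = nx/1000: 1, 0.77, 0.54, 0.43, 0.3, 0.22, 0.17
R0 = Σ lx·mx = 0 + 1.155 + 0.972 + 0.989 + 0.51 + 0.286 + 0.102 = 4.014
R0 > 1, so the population is growing.

growing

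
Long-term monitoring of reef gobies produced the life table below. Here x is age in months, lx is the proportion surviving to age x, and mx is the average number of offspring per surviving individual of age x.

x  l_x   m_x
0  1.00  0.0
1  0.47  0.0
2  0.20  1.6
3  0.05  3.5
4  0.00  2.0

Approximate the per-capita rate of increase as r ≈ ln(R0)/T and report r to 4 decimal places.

R0 = Σ lx·mx = 0 + 0 + 0.32 + 0.175 + 0 = 0.495
Σ x·lx·mx = 1.165; T = 1.165/0.495 = 2.35354…
r ≈ ln(R0)/T = ln(0.495)/2.35354… = -0.298783… → -0.2988

-0.2988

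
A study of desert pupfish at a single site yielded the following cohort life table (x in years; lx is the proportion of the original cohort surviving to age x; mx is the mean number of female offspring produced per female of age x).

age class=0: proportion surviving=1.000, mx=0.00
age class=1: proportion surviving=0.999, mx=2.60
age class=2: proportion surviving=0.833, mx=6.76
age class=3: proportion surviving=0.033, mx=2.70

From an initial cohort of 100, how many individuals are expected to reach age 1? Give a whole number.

100

Expected survivors = N0 · l_1 = 100 × 0.999 = 99.9 → 100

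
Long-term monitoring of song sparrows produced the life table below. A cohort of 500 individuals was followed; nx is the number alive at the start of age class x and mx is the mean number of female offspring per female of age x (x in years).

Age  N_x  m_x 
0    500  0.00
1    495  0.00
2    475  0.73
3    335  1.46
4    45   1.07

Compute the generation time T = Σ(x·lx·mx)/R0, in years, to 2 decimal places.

2.66

lx = nx/n0 = nx/500: 1, 0.99, 0.95, 0.67, 0.09
lx·mx: 0, 0, 0.6935, 0.9782, 0.0963 → R0 = 1.768
x·lx·mx: 0, 0, 1.387, 2.9346, 0.3852 → Σ = 4.7068
T = 4.7068 / 1.768 = 2.662217… → 2.66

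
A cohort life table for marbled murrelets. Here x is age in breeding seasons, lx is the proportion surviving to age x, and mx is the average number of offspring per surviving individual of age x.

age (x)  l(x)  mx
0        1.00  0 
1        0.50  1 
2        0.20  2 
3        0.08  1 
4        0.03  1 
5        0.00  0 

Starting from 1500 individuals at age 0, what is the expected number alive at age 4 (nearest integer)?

45

Expected survivors = N0 · l_4 = 1500 × 0.03 = 45 → 45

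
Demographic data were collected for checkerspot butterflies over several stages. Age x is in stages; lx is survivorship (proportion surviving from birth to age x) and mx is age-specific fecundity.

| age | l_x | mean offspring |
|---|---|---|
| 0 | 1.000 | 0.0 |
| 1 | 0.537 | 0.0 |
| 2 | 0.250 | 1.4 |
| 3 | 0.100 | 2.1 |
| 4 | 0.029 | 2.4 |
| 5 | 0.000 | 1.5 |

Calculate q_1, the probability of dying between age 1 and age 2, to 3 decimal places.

0.534

q_1 = (l_1 − l_2) / l_1 = (0.537 − 0.25) / 0.537
     = 0.287 / 0.537 = 0.534451… → 0.534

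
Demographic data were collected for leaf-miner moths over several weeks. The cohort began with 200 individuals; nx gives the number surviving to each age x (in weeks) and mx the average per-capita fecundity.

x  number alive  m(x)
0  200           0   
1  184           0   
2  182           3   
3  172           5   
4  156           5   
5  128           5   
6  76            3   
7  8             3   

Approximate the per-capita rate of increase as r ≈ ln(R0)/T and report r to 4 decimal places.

0.7299

lx = nx/n0 = nx/200: 1, 0.92, 0.91, 0.86, 0.78, 0.64, 0.38, 0.04
R0 = Σ lx·mx = 0 + 0 + 2.73 + 4.3 + 3.9 + 3.2 + 1.14 + 0.12 = 15.39
Σ x·lx·mx = 57.64; T = 57.64/15.39 = 3.74529…
r ≈ ln(R0)/T = ln(15.39)/3.74529… = 0.729908… → 0.7299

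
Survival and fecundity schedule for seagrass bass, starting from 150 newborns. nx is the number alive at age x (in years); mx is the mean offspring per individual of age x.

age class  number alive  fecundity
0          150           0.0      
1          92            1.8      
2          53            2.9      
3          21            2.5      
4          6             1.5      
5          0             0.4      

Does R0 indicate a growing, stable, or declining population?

growing

lx = nx/n0 = nx/150: 1, 0.61333…, 0.35333…, 0.14, 0.04, 0
R0 = Σ lx·mx = 0 + 1.104… + 1.024667… + 0.35 + 0.06 + 0 = 2.538667…
R0 > 1, so the population is growing.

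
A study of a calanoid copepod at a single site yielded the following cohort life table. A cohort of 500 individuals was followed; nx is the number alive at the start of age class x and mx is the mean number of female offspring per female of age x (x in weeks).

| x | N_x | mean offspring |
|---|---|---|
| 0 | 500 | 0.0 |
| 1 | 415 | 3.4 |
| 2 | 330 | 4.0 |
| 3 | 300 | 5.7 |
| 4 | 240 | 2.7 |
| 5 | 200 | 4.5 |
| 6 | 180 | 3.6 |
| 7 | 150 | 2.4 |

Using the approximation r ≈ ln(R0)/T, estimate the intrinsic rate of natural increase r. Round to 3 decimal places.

0.814

lx = nx/n0 = nx/500: 1, 0.83, 0.66, 0.6, 0.48, 0.4, 0.36, 0.3
R0 = Σ lx·mx = 0 + 2.822 + 2.64 + 3.42 + 1.296 + 1.8 + 1.296 + 0.72 = 13.994
Σ x·lx·mx = 45.362; T = 45.362/13.994 = 3.24153…
r ≈ ln(R0)/T = ln(13.994)/3.24153… = 0.81401… → 0.814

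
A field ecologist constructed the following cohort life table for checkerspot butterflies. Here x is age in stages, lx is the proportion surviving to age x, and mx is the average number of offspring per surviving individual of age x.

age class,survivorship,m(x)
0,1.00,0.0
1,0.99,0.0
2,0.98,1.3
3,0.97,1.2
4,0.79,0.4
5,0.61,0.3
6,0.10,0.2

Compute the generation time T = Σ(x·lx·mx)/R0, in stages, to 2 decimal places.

lx·mx: 0, 0, 1.274, 1.164, 0.316, 0.183, 0.02 → R0 = 2.957
x·lx·mx: 0, 0, 2.548, 3.492, 1.264, 0.915, 0.12 → Σ = 8.339
T = 8.339 / 2.957 = 2.820088… → 2.82

2.82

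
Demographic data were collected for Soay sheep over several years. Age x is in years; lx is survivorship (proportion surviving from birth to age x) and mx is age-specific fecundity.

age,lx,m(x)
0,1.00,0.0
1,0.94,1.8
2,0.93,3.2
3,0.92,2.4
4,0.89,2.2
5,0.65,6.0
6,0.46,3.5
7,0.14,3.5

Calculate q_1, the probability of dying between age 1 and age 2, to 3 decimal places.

0.011

q_1 = (l_1 − l_2) / l_1 = (0.94 − 0.93) / 0.94
     = 0.01 / 0.94 = 0.010638… → 0.011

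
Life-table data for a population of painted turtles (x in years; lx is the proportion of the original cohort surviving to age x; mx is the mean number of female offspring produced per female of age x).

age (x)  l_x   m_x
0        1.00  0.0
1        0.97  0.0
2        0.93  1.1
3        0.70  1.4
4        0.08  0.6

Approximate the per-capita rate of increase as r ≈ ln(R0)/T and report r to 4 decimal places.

R0 = Σ lx·mx = 0 + 0 + 1.023 + 0.98 + 0.048 = 2.051
Σ x·lx·mx = 5.178; T = 5.178/2.051 = 2.52462…
r ≈ ln(R0)/T = ln(2.051)/2.52462… = 0.284529… → 0.2845

0.2845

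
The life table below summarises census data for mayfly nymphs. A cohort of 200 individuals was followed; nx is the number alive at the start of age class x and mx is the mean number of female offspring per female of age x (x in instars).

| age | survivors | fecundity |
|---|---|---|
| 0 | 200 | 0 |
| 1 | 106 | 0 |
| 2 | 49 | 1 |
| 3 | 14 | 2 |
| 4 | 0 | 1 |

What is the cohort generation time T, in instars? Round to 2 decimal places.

2.36

lx = nx/n0 = nx/200: 1, 0.53, 0.245, 0.07, 0
lx·mx: 0, 0, 0.245, 0.14, 0 → R0 = 0.385
x·lx·mx: 0, 0, 0.49, 0.42, 0 → Σ = 0.91
T = 0.91 / 0.385 = 2.363636… → 2.36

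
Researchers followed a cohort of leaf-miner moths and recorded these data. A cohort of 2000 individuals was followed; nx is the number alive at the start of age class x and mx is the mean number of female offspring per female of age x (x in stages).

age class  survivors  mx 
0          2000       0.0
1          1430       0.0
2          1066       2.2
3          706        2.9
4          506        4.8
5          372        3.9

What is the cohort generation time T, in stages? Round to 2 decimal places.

3.36

lx = nx/n0 = nx/2000: 1, 0.715, 0.533, 0.353, 0.253, 0.186
lx·mx: 0, 0, 1.1726, 1.0237, 1.2144, 0.7254 → R0 = 4.1361
x·lx·mx: 0, 0, 2.3452, 3.0711, 4.8576, 3.627 → Σ = 13.9009
T = 13.9009 / 4.1361 = 3.360871… → 3.36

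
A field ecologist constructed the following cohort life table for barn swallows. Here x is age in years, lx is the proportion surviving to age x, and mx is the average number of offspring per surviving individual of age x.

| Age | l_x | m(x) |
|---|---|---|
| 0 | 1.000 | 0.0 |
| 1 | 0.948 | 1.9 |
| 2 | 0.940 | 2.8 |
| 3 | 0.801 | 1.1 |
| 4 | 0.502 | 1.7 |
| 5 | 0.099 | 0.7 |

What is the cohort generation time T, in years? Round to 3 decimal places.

lx·mx: 0, 1.8012, 2.632, 0.8811, 0.8534, 0.0693 → R0 = 6.237
x·lx·mx: 0, 1.8012, 5.264, 2.6433, 3.4136, 0.3465 → Σ = 13.4686
T = 13.4686 / 6.237 = 2.159468… → 2.159

2.159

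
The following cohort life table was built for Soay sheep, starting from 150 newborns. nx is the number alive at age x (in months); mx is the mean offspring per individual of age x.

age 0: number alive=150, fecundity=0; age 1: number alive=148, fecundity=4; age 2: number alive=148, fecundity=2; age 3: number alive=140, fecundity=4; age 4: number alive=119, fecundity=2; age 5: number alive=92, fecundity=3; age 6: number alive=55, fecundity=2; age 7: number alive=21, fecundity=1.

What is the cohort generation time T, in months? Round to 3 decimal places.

2.868

lx = nx/n0 = nx/150: 1, 0.98667…, 0.98667…, 0.93333…, 0.79333…, 0.61333…, 0.36667…, 0.14
lx·mx: 0, 3.946667…, 1.973333…, 3.733333…, 1.586667…, 1.84…, 0.733333…, 0.14 → R0 = 13.953333…
x·lx·mx: 0, 3.946667…, 3.946667…, 11.2…, 6.346667…, 9.2…, 4.4…, 0.98 → Σ = 40.02…
T = 40.02… / 13.953333… = 2.868132… → 2.868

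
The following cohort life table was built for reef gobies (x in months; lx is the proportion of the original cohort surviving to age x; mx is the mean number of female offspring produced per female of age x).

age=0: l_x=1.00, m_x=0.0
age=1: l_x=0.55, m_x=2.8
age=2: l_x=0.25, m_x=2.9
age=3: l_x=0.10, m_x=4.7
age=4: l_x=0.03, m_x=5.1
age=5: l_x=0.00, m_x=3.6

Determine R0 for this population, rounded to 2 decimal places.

2.89

lx·mx by age: 0, 1.54, 0.725, 0.47, 0.153, 0
R0 = Σ lx·mx = 2.888 → 2.89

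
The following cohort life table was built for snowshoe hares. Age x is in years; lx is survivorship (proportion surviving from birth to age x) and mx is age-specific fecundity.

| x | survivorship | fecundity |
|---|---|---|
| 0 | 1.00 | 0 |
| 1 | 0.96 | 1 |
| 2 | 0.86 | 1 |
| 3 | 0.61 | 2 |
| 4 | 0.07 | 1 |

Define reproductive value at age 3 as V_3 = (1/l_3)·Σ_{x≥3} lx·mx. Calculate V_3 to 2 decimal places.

2.11

lx·mx for x ≥ 3: 1.22, 0.07 → sum = 1.29
V_3 = 1.29 / l_3 = 1.29 / 0.61 = 2.114754… → 2.11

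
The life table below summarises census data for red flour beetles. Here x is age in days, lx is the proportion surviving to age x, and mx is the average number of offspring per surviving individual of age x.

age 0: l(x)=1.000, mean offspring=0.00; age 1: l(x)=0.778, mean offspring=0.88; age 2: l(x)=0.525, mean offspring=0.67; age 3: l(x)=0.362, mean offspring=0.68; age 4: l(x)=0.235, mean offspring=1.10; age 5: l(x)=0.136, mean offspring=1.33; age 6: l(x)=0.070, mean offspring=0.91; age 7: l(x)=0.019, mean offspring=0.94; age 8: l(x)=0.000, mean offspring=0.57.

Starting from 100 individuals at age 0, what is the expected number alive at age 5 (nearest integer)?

14

Expected survivors = N0 · l_5 = 100 × 0.136 = 13.6 → 14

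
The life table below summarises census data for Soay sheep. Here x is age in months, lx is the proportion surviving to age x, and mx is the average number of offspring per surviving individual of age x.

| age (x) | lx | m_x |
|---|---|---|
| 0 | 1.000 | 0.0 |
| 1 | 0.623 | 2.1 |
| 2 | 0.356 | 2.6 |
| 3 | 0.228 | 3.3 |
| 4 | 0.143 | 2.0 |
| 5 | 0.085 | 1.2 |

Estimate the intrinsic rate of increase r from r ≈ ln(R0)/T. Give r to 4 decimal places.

R0 = Σ lx·mx = 0 + 1.3083 + 0.9256 + 0.7524 + 0.286 + 0.102 = 3.3743
Σ x·lx·mx = 7.0707; T = 7.0707/3.3743 = 2.09546…
r ≈ ln(R0)/T = ln(3.3743)/2.09546… = 0.580393… → 0.5804

0.5804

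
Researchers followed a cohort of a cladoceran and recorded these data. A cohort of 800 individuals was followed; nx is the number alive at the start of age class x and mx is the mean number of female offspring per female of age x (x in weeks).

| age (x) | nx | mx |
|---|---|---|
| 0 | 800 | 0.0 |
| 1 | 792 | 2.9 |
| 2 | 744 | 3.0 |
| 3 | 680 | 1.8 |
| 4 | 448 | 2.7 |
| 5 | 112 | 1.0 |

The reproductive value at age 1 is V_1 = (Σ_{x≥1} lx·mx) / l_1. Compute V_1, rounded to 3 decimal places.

8.932

lx = nx/n0 = nx/800: 1, 0.99, 0.93, 0.85, 0.56, 0.14
lx·mx for x ≥ 1: 2.871, 2.79, 1.53, 1.512, 0.14 → sum = 8.843
V_1 = 8.843 / l_1 = 8.843 / 0.99 = 8.932323… → 8.932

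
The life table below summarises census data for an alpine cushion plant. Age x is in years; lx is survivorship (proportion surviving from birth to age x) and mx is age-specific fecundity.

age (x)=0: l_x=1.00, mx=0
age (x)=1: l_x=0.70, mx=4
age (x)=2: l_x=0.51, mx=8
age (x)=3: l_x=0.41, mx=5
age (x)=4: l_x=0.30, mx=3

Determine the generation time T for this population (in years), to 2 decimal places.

2.11

lx·mx: 0, 2.8, 4.08, 2.05, 0.9 → R0 = 9.83
x·lx·mx: 0, 2.8, 8.16, 6.15, 3.6 → Σ = 20.71
T = 20.71 / 9.83 = 2.106816… → 2.11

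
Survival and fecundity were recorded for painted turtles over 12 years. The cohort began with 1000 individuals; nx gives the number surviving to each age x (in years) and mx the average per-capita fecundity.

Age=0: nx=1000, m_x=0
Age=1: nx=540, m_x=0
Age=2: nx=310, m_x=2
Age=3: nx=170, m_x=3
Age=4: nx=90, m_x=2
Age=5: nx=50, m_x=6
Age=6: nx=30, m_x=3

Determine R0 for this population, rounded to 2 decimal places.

1.70

lx = nx/n0 = nx/1000: 1, 0.54, 0.31, 0.17, 0.09, 0.05, 0.03
lx·mx by age: 0, 0, 0.62, 0.51, 0.18, 0.3, 0.09
R0 = Σ lx·mx = 1.7 → 1.70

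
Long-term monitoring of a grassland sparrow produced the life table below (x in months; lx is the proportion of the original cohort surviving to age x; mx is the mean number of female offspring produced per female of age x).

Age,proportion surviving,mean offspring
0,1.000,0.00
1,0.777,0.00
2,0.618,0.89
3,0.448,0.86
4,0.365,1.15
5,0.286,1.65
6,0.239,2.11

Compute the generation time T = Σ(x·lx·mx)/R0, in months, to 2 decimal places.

4.00

lx·mx: 0, 0, 0.55002, 0.38528, 0.41975, 0.4719, 0.50429 → R0 = 2.33124
x·lx·mx: 0, 0, 1.10004, 1.15584, 1.679, 2.3595, 3.02574 → Σ = 9.32012
T = 9.32012 / 2.33124 = 3.997924… → 4.00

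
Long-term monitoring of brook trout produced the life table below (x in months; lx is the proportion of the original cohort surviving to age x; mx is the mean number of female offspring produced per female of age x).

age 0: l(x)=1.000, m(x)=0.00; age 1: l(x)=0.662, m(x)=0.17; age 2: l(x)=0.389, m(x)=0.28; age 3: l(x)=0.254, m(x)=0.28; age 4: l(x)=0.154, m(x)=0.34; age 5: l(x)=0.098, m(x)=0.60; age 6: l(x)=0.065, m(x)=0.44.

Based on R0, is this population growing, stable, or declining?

R0 = Σ lx·mx = 0 + 0.11254 + 0.10892 + 0.07112 + 0.05236 + 0.0588 + 0.0286 = 0.43234
R0 < 1, so the population is declining.

declining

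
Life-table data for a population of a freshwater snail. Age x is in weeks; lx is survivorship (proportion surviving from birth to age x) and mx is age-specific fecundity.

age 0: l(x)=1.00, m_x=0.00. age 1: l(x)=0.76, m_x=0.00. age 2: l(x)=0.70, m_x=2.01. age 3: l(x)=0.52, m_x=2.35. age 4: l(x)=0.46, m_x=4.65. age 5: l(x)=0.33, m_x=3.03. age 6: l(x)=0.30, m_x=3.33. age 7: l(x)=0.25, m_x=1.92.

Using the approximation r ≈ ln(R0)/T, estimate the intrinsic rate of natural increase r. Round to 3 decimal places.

0.488

R0 = Σ lx·mx = 0 + 0 + 1.407 + 1.222 + 2.139 + 0.9999 + 0.999 + 0.48 = 7.2469
Σ x·lx·mx = 29.3895; T = 29.3895/7.2469 = 4.05546…
r ≈ ln(R0)/T = ln(7.2469)/4.05546… = 0.48837… → 0.488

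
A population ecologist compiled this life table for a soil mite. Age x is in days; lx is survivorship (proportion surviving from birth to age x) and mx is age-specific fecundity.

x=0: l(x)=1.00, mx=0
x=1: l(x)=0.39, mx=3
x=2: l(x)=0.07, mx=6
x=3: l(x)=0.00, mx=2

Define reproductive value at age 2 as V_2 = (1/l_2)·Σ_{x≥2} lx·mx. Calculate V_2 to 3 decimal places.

6.000

lx·mx for x ≥ 2: 0.42, 0 → sum = 0.42
V_2 = 0.42 / l_2 = 0.42 / 0.07 = 6 → 6.000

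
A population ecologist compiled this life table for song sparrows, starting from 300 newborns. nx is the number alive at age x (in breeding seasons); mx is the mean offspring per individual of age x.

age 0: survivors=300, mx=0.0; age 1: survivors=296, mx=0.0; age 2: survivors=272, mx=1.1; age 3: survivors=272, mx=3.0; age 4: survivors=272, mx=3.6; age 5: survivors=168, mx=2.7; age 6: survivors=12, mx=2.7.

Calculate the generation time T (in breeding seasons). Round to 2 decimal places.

lx = nx/n0 = nx/300: 1, 0.98667…, 0.90667…, 0.90667…, 0.90667…, 0.56, 0.04
lx·mx: 0, 0, 0.997333…, 2.72…, 3.264…, 1.512, 0.108 → R0 = 8.601333…
x·lx·mx: 0, 0, 1.994667…, 8.16…, 13.056…, 7.56, 0.648 → Σ = 31.418667…
T = 31.418667… / 8.601333… = 3.652767… → 3.65

3.65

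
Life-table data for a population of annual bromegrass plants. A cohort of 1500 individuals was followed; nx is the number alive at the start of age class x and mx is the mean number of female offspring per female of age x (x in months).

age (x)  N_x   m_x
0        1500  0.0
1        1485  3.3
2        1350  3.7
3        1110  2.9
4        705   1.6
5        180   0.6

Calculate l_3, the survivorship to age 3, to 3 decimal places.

0.740

l_3 = n_3/n_0 = 1110/1500 = 0.74 → 0.740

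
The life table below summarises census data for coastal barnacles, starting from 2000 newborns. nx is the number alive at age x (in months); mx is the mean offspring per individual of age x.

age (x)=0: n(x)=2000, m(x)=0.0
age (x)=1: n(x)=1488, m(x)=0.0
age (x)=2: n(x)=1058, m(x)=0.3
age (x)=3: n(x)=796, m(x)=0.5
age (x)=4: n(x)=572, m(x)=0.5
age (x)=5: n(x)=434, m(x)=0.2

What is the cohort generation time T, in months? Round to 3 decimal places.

3.131

lx = nx/n0 = nx/2000: 1, 0.744, 0.529, 0.398, 0.286, 0.217
lx·mx: 0, 0, 0.1587, 0.199, 0.143, 0.0434 → R0 = 0.5441
x·lx·mx: 0, 0, 0.3174, 0.597, 0.572, 0.217 → Σ = 1.7034
T = 1.7034 / 0.5441 = 3.130675… → 3.131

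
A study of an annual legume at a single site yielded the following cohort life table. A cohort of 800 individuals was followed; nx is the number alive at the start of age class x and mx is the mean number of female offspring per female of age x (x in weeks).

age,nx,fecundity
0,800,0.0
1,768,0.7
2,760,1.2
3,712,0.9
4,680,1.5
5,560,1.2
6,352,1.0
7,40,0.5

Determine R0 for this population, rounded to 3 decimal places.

5.193

lx = nx/n0 = nx/800: 1, 0.96, 0.95, 0.89, 0.85, 0.7, 0.44, 0.05
lx·mx by age: 0, 0.672, 1.14, 0.801, 1.275, 0.84, 0.44, 0.025
R0 = Σ lx·mx = 5.193 → 5.193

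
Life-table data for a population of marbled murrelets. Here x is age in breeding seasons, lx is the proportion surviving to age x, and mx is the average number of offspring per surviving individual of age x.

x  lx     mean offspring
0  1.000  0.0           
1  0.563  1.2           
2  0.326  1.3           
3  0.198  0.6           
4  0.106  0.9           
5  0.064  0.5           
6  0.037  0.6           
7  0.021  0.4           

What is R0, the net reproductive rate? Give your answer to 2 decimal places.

1.38

lx·mx by age: 0, 0.6756, 0.4238, 0.1188, 0.0954, 0.032, 0.0222, 0.0084
R0 = Σ lx·mx = 1.3762 → 1.38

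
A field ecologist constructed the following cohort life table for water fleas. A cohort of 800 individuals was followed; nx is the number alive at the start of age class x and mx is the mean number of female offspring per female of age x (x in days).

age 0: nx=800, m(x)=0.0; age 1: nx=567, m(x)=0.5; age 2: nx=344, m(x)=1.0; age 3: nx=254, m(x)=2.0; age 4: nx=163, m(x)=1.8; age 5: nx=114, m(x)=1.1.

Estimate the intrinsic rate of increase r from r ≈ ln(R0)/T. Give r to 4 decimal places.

lx = nx/n0 = nx/800: 1, 0.70875, 0.43, 0.3175, 0.20375, 0.1425
R0 = Σ lx·mx = 0 + 0.35438… + 0.43 + 0.635 + 0.36675… + 0.15675 = 1.942875
Σ x·lx·mx = 5.370125; T = 5.370125/1.942875 = 2.76401…
r ≈ ln(R0)/T = ln(1.942875)/2.76401… = 0.240292… → 0.2403

0.2403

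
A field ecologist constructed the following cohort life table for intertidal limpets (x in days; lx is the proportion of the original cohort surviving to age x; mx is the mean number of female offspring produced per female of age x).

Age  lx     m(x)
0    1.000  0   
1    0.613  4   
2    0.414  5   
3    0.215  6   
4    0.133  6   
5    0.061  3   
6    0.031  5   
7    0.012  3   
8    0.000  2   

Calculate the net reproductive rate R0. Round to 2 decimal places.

6.98

lx·mx by age: 0, 2.452, 2.07, 1.29, 0.798, 0.183, 0.155, 0.036, 0
R0 = Σ lx·mx = 6.984 → 6.98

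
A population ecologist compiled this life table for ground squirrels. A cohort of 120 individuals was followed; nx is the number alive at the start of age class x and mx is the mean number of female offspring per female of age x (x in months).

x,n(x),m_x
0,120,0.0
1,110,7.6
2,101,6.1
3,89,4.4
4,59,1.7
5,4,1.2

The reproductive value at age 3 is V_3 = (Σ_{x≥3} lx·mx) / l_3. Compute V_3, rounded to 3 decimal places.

lx = nx/n0 = nx/120: 1, 0.91667…, 0.84167…, 0.74167…, 0.49167…, 0.03333…
lx·mx for x ≥ 3: 3.263333…, 0.835833…, 0.04… → sum = 4.139167…
V_3 = 4.139167… / l_3 = 4.139167… / 0.741667… = 5.580899… → 5.581

5.581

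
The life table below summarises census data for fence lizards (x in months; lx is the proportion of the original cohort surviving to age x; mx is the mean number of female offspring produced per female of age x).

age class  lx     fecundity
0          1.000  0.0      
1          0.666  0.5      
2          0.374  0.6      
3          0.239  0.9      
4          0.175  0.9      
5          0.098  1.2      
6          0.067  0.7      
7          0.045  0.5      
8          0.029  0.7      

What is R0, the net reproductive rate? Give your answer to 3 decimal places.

1.137

lx·mx by age: 0, 0.333, 0.2244, 0.2151, 0.1575, 0.1176, 0.0469, 0.0225, 0.0203
R0 = Σ lx·mx = 1.1373 → 1.137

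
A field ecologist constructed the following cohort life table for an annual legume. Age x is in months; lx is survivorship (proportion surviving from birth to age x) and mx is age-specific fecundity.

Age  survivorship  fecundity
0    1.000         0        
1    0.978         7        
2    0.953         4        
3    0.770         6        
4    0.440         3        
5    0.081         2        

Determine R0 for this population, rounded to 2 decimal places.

16.76

lx·mx by age: 0, 6.846, 3.812, 4.62, 1.32, 0.162
R0 = Σ lx·mx = 16.76 → 16.76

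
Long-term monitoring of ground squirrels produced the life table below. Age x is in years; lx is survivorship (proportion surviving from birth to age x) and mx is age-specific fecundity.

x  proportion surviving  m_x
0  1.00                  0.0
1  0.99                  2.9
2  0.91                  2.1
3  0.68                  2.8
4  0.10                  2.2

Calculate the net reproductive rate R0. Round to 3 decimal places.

lx·mx by age: 0, 2.871, 1.911, 1.904, 0.22
R0 = Σ lx·mx = 6.906 → 6.906

6.906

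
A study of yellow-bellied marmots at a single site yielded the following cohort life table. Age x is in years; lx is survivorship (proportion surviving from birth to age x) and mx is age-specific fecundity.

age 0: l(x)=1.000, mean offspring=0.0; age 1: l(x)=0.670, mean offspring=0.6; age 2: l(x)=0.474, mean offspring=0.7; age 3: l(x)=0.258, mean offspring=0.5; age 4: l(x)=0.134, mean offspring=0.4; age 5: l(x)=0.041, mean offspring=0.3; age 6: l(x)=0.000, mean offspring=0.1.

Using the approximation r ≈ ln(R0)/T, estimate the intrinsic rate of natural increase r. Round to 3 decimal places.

-0.040

R0 = Σ lx·mx = 0 + 0.402 + 0.3318 + 0.129 + 0.0536 + 0.0123 + 0 = 0.9287
Σ x·lx·mx = 1.7285; T = 1.7285/0.9287 = 1.8612…
r ≈ ln(R0)/T = ln(0.9287)/1.8612… = -0.03974… → -0.040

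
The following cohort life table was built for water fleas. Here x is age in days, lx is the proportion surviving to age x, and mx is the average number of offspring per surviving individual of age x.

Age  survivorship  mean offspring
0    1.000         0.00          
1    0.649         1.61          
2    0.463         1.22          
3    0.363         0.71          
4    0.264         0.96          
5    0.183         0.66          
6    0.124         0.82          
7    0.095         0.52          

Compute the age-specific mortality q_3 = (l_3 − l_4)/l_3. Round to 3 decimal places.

0.273

q_3 = (l_3 − l_4) / l_3 = (0.363 − 0.264) / 0.363
     = 0.099 / 0.363 = 0.272727… → 0.273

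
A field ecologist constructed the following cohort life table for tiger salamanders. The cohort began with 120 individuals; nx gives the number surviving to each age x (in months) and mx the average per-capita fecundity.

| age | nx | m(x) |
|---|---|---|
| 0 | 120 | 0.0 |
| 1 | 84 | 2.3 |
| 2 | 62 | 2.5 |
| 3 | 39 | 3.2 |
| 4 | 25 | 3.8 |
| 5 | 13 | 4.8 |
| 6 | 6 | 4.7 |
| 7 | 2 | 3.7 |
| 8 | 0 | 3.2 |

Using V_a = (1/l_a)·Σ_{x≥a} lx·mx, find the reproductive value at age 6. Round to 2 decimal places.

5.93

lx = nx/n0 = nx/120: 1, 0.7, 0.51667…, 0.325, 0.20833…, 0.10833…, 0.05, 0.01667…, 0
lx·mx for x ≥ 6: 0.235, 0.061667…, 0 → sum = 0.296667…
V_6 = 0.296667… / l_6 = 0.296667… / 0.05 = 5.933333… → 5.93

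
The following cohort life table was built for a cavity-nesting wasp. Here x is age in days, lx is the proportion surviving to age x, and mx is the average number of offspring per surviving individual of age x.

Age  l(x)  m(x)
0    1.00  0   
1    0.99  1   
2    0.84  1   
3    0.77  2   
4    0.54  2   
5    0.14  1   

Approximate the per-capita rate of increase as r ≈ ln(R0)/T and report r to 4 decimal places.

0.5682

R0 = Σ lx·mx = 0 + 0.99 + 0.84 + 1.54 + 1.08 + 0.14 = 4.59
Σ x·lx·mx = 12.31; T = 12.31/4.59 = 2.68192…
r ≈ ln(R0)/T = ln(4.59)/2.68192… = 0.568205… → 0.5682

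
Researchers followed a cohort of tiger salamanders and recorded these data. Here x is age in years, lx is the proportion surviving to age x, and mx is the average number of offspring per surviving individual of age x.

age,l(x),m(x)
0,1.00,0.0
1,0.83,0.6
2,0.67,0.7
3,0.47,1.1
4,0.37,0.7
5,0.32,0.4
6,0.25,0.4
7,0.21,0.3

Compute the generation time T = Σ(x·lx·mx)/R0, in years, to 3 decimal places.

2.804

lx·mx: 0, 0.498, 0.469, 0.517, 0.259, 0.128, 0.1, 0.063 → R0 = 2.034
x·lx·mx: 0, 0.498, 0.938, 1.551, 1.036, 0.64, 0.6, 0.441 → Σ = 5.704
T = 5.704 / 2.034 = 2.804326… → 2.804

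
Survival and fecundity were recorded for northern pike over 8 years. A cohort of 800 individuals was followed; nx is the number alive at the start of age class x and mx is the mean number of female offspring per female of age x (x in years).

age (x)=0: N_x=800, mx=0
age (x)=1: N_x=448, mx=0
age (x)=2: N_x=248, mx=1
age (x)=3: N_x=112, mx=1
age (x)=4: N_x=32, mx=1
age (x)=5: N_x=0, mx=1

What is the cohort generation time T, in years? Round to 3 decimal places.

2.449

lx = nx/n0 = nx/800: 1, 0.56, 0.31, 0.14, 0.04, 0
lx·mx: 0, 0, 0.31, 0.14, 0.04, 0 → R0 = 0.49
x·lx·mx: 0, 0, 0.62, 0.42, 0.16, 0 → Σ = 1.2
T = 1.2 / 0.49 = 2.44898… → 2.449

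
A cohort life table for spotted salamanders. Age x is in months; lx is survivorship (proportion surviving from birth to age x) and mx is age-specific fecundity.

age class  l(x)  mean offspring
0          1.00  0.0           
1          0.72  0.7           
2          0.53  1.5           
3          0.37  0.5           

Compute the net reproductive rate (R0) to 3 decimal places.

lx·mx by age: 0, 0.504, 0.795, 0.185
R0 = Σ lx·mx = 1.484 → 1.484

1.484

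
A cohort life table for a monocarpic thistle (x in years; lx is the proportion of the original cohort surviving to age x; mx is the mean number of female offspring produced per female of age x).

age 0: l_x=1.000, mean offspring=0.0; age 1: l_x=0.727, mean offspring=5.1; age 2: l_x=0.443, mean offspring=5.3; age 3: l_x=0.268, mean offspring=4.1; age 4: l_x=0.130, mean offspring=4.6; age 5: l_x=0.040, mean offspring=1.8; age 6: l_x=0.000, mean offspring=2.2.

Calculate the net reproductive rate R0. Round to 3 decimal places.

lx·mx by age: 0, 3.7077, 2.3479, 1.0988, 0.598, 0.072, 0
R0 = Σ lx·mx = 7.8244 → 7.824

7.824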